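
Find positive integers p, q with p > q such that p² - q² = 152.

Factor: p² - q² = (p+q)(p-q) = 152.
We need two factors of 152 with the same parity.
Use p+q = 76 and p-q = 2 (product 76·2 = 152).
Adding: 2p = 78, so p = 39.
Subtracting: 2q = 74, so q = 37.
Check: 39² - 37² = 1521 - 1369 = 152 ✓

p = 39, q = 37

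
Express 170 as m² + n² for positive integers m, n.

We need to find integers m, n > 0 such that m² + n² = 170.
Trying m = 1: n² = 170 - 1² = 170 - 1 = 169
n = 13
Check: 1² + 13² = 1 + 169 = 170 ✓

170 = 1² + 13²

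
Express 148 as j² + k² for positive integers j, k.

We need to find integers j, k > 0 such that j² + k² = 148.
Trying j = 2: k² = 148 - 2² = 148 - 4 = 144
k = 12
Check: 2² + 12² = 4 + 144 = 148 ✓

148 = 2² + 12²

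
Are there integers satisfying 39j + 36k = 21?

Step 1: Compute gcd(39, 36).
gcd(39, 36) = 3

Step 2: Check divisibility.
Does 3 divide 21? 21 = 3 x 7, so yes.

By the theorem on linear Diophantine equations, 39j + 36k = 21 has integer solutions if and only if gcd(39, 36) divides 21. Since 3 | 21, solutions exist.

Yes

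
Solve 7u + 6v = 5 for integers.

Step 1: Check solvability.
gcd(7, 6) = 1
Since 1 divides 5, solutions exist.

Step 2: Apply extended Euclidean algorithm to find gcd.
We find integers such that 7*x0 + 6*y0 = 1

Step 3: Scale the particular solution.
Multiply by 5/1 = 5:
u = 5, v = -5

Step 4: Verify.
7*(5) + 6*(-5) = 5 = 5 ✓

u = 5, v = -5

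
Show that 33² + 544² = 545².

Compute a² + b² = 33² + 544² = 1089 + 295936 = 297025
Compute c² = 545² = 297025
Since 297025 = 297025, confirmed.

Yes, it is a Pythagorean triple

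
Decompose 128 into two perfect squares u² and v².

We need to find integers u, v > 0 such that u² + v² = 128.
Trying u = 8: v² = 128 - 8² = 128 - 64 = 64
v = 8
Check: 8² + 8² = 64 + 64 = 128 ✓

128 = 8² + 8²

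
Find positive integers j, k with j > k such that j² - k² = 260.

Factor: j² - k² = (j+k)(j-k) = 260.
We need two factors of 260 with the same parity.
Use j+k = 130 and j-k = 2 (product 130·2 = 260).
Adding: 2j = 132, so j = 66.
Subtracting: 2k = 128, so k = 64.
Check: 66² - 64² = 4356 - 4096 = 260 ✓

j = 66, k = 64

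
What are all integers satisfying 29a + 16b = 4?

Step 1: Compute gcd(29, 16) = 1.
Since 1 divides 4, solutions exist.

Step 2: Find a particular solution using extended Euclidean algorithm.
We get a₀ = 20, b₀ = -36.
Check: 29*20 + 16*-36 = 4 = 4 ✓

Step 3: Write the general solution.
a = 20 + (16/1)t = 20 + 16t
b = -36 - (29/1)t = -36 - 29t
for any integer t.

a = 20 + 16t, b = -36 - 29t for integer t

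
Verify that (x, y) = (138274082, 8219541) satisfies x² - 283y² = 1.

Compute x² = 138274082² = 19119721752942724
Compute 283y² = 283·8219541² = 283·67560854250681 = 19119721752942723
x² - 283y² = 19119721752942724 - 19119721752942723 = 1
Since this equals 1, (138274082, 8219541) is a solution.

Yes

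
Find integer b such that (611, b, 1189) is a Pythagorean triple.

b² = c² - a² = 1189² - 611² = 1413721 - 373321 = 1040400
b = sqrt(1040400) = 1020

1020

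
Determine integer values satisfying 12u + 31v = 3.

Step 1: Check solvability.
gcd(12, 31) = 1
Since 1 divides 3, solutions exist.

Step 2: Apply extended Euclidean algorithm to find gcd.
We find integers such that 12*x0 + 31*y0 = 1

Step 3: Scale the particular solution.
Multiply by 3/1 = 3:
u = 39, v = -15

Step 4: Verify.
12*(39) + 31*(-15) = 3 = 3 ✓

u = 39, v = -15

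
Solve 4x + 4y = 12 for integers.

Step 1: Check solvability.
gcd(4, 4) = 4
Since 4 divides 12, solutions exist.

Step 2: Apply extended Euclidean algorithm to find gcd.
We find integers such that 4*x0 + 4*y0 = 4

Step 3: Scale the particular solution.
Multiply by 12/4 = 3:
x = 0, y = 3

Step 4: Verify.
4*(0) + 4*(3) = 12 = 12 ✓

x = 0, y = 3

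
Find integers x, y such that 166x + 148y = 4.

Step 1: Check solvability.
gcd(166, 148) = 2
Since 2 divides 4, solutions exist.

Step 2: Apply extended Euclidean algorithm to find gcd.
We find integers such that 166*x0 + 148*y0 = 2

Step 3: Scale the particular solution.
Multiply by 4/2 = 2:
x = 66, y = -74

Step 4: Verify.
166*(66) + 148*(-74) = 4 = 4 ✓

x = 66, y = -74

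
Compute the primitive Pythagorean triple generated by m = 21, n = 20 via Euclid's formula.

a = m² - n² = 441 - 400 = 41
b = 2mn = 2·21·20 = 840
c = m² + n² = 441 + 400 = 841
Verify: 41² + 840² = 1681 + 705600 = 707281 = 841² ✓

(41, 840, 841)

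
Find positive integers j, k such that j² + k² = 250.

Search for j with 250 - j² a perfect square.
j = 5: 250 - 5² = 250 - 25 = 225 = 15² ✓
So j = 5, k = 15.

j = 5, k = 15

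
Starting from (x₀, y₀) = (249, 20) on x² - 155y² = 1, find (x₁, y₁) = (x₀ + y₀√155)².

Solutions to x² - Dy² = 1 are generated by powers of (x₀ + y₀√D).
The next solution satisfies x₁ + y₁√155 = (x₀ + y₀√155)², giving:
x₁ = x₀² + 155y₀² = 249² + 155·20² = 62001 + 62000 = 124001
y₁ = 2x₀y₀ = 2·249·20 = 9960

Verify: 124001² - 155·9960² = 15376248001 - 15376248000 = 1 ✓

x = 124001, y = 9960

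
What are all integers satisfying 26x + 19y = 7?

Step 1: Compute gcd(26, 19) = 1.
Since 1 divides 7, solutions exist.

Step 2: Find a particular solution using extended Euclidean algorithm.
We get x₀ = -56, y₀ = 77.
Check: 26*-56 + 19*77 = 7 = 7 ✓

Step 3: Write the general solution.
x = -56 + (19/1)t = -56 + 19t
y = 77 - (26/1)t = 77 - 26t
for any integer t.

x = -56 + 19t, y = 77 - 26t for integer t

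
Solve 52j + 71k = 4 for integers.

Step 1: Check solvability.
gcd(52, 71) = 1
Since 1 divides 4, solutions exist.

Step 2: Apply extended Euclidean algorithm to find gcd.
We find integers such that 52*x0 + 71*y0 = 1

Step 3: Scale the particular solution.
Multiply by 4/1 = 4:
j = -60, k = 44

Step 4: Verify.
52*(-60) + 71*(44) = 4 = 4 ✓

j = -60, k = 44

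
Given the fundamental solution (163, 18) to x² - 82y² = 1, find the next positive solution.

Solutions to x² - Dy² = 1 are generated by powers of (x₀ + y₀√D).
The next solution satisfies x₁ + y₁√82 = (x₀ + y₀√82)², giving:
x₁ = x₀² + 82y₀² = 163² + 82·18² = 26569 + 26568 = 53137
y₁ = 2x₀y₀ = 2·163·18 = 5868

Verify: 53137² - 82·5868² = 2823540769 - 2823540768 = 1 ✓

x = 53137, y = 5868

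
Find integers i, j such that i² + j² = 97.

We need to find integers i, j > 0 such that i² + j² = 97.
Trying i = 4: j² = 97 - 4² = 97 - 16 = 81
j = 9
Check: 4² + 9² = 16 + 81 = 97 ✓

97 = 4² + 9²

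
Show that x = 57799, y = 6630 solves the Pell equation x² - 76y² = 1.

Compute x² = 57799² = 3340724401
Compute 76y² = 76·6630² = 76·43956900 = 3340724400
x² - 76y² = 3340724401 - 3340724400 = 1
Since this equals 1, (57799, 6630) is a solution.

Yes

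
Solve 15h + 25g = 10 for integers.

Step 1: Check solvability.
gcd(15, 25) = 5
Since 5 divides 10, solutions exist.

Step 2: Apply extended Euclidean algorithm to find gcd.
We find integers such that 15*x0 + 25*y0 = 5

Step 3: Scale the particular solution.
Multiply by 10/5 = 2:
h = 4, g = -2

Step 4: Verify.
15*(4) + 25*(-2) = 10 = 10 ✓

h = 4, g = -2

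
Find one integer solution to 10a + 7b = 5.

Step 1: Check solvability.
gcd(10, 7) = 1
Since 1 divides 5, solutions exist.

Step 2: Apply extended Euclidean algorithm to find gcd.
We find integers such that 10*x0 + 7*y0 = 1

Step 3: Scale the particular solution.
Multiply by 5/1 = 5:
a = -10, b = 15

Step 4: Verify.
10*(-10) + 7*(15) = 5 = 5 ✓

a = -10, b = 15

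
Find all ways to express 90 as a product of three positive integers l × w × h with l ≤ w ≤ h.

Iterate l from 1 to ⌊90^(1/3)⌋. For each l dividing 90, iterate w ≥ l with w dividing 90/l, and set h = 90/(l·w).
Triples found (10): (1×1×90), (1×2×45), (1×3×30), (1×5×18), (1×6×15), (1×9×10), (2×3×15), (2×5×9), (3×3×10), (3×5×6)

(1×1×90), (1×2×45), (1×3×30), (1×5×18), (1×6×15), (1×9×10), (2×3×15), (2×5×9), (3×3×10), (3×5×6)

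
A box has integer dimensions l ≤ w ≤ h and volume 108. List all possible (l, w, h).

Iterate l from 1 to ⌊108^(1/3)⌋. For each l dividing 108, iterate w ≥ l with w dividing 108/l, and set h = 108/(l·w).
Triples found (12): (1×1×108), (1×2×54), (1×3×36), (1×4×27), (1×6×18), (1×9×12), (2×2×27), (2×3×18), (2×6×9), (3×3×12), (3×4×9), (3×6×6)

(1×1×108), (1×2×54), (1×3×36), (1×4×27), (1×6×18), (1×9×12), (2×2×27), (2×3×18), (2×6×9), (3×3×12), (3×4×9), (3×6×6)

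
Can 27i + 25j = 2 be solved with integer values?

Step 1: Compute gcd(27, 25).
gcd(27, 25) = 1

Step 2: Check divisibility.
Does 1 divide 2? 2 = 1 x 2, so yes.

By the theorem on linear Diophantine equations, 27i + 25j = 2 has integer solutions if and only if gcd(27, 25) divides 2. Since 1 | 2, solutions exist.

Yes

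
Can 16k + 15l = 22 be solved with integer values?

Step 1: Compute gcd(16, 15).
gcd(16, 15) = 1

Step 2: Check divisibility.
Does 1 divide 22? 22 = 1 x 22, so yes.

By the theorem on linear Diophantine equations, 16k + 15l = 22 has integer solutions if and only if gcd(16, 15) divides 22. Since 1 | 22, solutions exist.

Yes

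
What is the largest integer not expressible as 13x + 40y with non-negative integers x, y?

For two coprime denominations a and b, the Frobenius number (largest value not representable as a non-negative combination) is ab - a - b.
Here gcd(13, 40) = 1, so they are coprime.
F(13, 40) = 13·40 - 13 - 40 = 520 - 53 = 467

467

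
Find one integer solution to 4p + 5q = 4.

Step 1: Check solvability.
gcd(4, 5) = 1
Since 1 divides 4, solutions exist.

Step 2: Apply extended Euclidean algorithm to find gcd.
We find integers such that 4*x0 + 5*y0 = 1

Step 3: Scale the particular solution.
Multiply by 4/1 = 4:
p = -4, q = 4

Step 4: Verify.
4*(-4) + 5*(4) = 4 = 4 ✓

p = -4, q = 4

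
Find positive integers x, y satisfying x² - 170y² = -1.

We need x² = 170y² - 1. Try successive y:
y = 1: x² = 170·1² - 1 = 169 = 13² ✓
Check: 13² - 170·1² = 169 - 170 = -1 ✓

x = 13, y = 1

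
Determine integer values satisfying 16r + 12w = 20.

Step 1: Check solvability.
gcd(16, 12) = 4
Since 4 divides 20, solutions exist.

Step 2: Apply extended Euclidean algorithm to find gcd.
We find integers such that 16*x0 + 12*y0 = 4

Step 3: Scale the particular solution.
Multiply by 20/4 = 5:
r = 5, w = -5

Step 4: Verify.
16*(5) + 12*(-5) = 20 = 20 ✓

r = 5, w = -5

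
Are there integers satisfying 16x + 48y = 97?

Step 1: Compute gcd(16, 48).
gcd(16, 48) = 16

Step 2: Check divisibility.
Does 16 divide 97? 97 = 16 x 6 + 1, so no.

By the theorem on linear Diophantine equations, 16x + 48y = 97 has integer solutions if and only if gcd(16, 48) divides 97. Since 16 does not divide 97, no solutions exist.

No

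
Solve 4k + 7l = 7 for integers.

Step 1: Check solvability.
gcd(4, 7) = 1
Since 1 divides 7, solutions exist.

Step 2: Apply extended Euclidean algorithm to find gcd.
We find integers such that 4*x0 + 7*y0 = 1

Step 3: Scale the particular solution.
Multiply by 7/1 = 7:
k = 14, l = -7

Step 4: Verify.
4*(14) + 7*(-7) = 7 = 7 ✓

k = 14, l = -7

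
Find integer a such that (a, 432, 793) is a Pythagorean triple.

a² = c² - b² = 793² - 432² = 628849 - 186624 = 442225
a = sqrt(442225) = 665

665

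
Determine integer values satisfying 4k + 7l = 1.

Step 1: Check solvability.
gcd(4, 7) = 1
Since 1 divides 1, solutions exist.

Step 2: Apply extended Euclidean algorithm to find gcd.
We find integers such that 4*x0 + 7*y0 = 1

Step 3: Scale the particular solution.
Multiply by 1/1 = 1:
k = 2, l = -1

Step 4: Verify.
4*(2) + 7*(-1) = 1 = 1 ✓

k = 2, l = -1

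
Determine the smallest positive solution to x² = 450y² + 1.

We seek the smallest positive integers (x, y) with x² - 450y² = 1, i.e., x² = 450y² + 1.
Try successive y values:
y = 1: x² = 450·1² + 1 = 451, not a perfect square
y = 2: x² = 450·2² + 1 = 1801, not a perfect square
y = 3: x² = 450·3² + 1 = 4051, not a perfect square
... continuing the search (or via continued fractions) ...
y = 924: x² = 450·924² + 1 = 384199201, x = 19601 ✓

Verify: 19601² - 450·924² = 384199201 - 384199200 = 1 ✓

x = 19601, y = 924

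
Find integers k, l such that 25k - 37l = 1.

Step 1: Check solvability.
gcd(25, 37) = 1
Since 1 divides 1, solutions exist.

Step 2: Apply extended Euclidean algorithm to find gcd.
We find integers such that 25*x0 + 37*y0 = 1

Step 3: Scale the particular solution.
Multiply by 1/1 = 1:
k = 3, l = 2

Step 4: Verify.
25*(3) - 37*(2) = 1 = 1 ✓

k = 3, l = 2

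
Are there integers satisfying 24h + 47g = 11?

Step 1: Compute gcd(24, 47).
gcd(24, 47) = 1

Step 2: Check divisibility.
Does 1 divide 11? 11 = 1 x 11, so yes.

By the theorem on linear Diophantine equations, 24h + 47g = 11 has integer solutions if and only if gcd(24, 47) divides 11. Since 1 | 11, solutions exist.

Yes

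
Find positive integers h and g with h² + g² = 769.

We need to find integers h, g > 0 such that h² + g² = 769.
Trying h = 12: g² = 769 - 12² = 769 - 144 = 625
g = 25
Check: 12² + 25² = 144 + 625 = 769 ✓

769 = 12² + 25²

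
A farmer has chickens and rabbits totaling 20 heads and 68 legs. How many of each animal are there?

Let c = chickens, r = rabbits.
Heads: c + r = 20
Legs: 2c + 4r = 68
From the first equation, c = 20 - r. Substitute:
2(20 - r) + 4r = 68
40 + 2r = 68
r = (68 - 40)/2 = 14
c = 20 - 14 = 6

Chickens: 6, Rabbits: 14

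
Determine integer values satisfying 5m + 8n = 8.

Step 1: Check solvability.
gcd(5, 8) = 1
Since 1 divides 8, solutions exist.

Step 2: Apply extended Euclidean algorithm to find gcd.
We find integers such that 5*x0 + 8*y0 = 1

Step 3: Scale the particular solution.
Multiply by 8/1 = 8:
m = -24, n = 16

Step 4: Verify.
5*(-24) + 8*(16) = 8 = 8 ✓

m = -24, n = 16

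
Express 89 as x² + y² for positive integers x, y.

We need to find integers x, y > 0 such that x² + y² = 89.
Trying x = 5: y² = 89 - 5² = 89 - 25 = 64
y = 8
Check: 5² + 8² = 25 + 64 = 89 ✓

89 = 5² + 8²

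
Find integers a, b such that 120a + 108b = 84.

Step 1: Check solvability.
gcd(120, 108) = 12
Since 12 divides 84, solutions exist.

Step 2: Apply extended Euclidean algorithm to find gcd.
We find integers such that 120*x0 + 108*y0 = 12

Step 3: Scale the particular solution.
Multiply by 84/12 = 7:
a = 7, b = -7

Step 4: Verify.
120*(7) + 108*(-7) = 84 = 84 ✓

a = 7, b = -7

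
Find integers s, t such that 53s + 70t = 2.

Step 1: Check solvability.
gcd(53, 70) = 1
Since 1 divides 2, solutions exist.

Step 2: Apply extended Euclidean algorithm to find gcd.
We find integers such that 53*x0 + 70*y0 = 1

Step 3: Scale the particular solution.
Multiply by 2/1 = 2:
s = -66, t = 50

Step 4: Verify.
53*(-66) + 70*(50) = 2 = 2 ✓

s = -66, t = 50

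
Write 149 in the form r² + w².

We need to find integers r, w > 0 such that r² + w² = 149.
Trying r = 7: w² = 149 - 7² = 149 - 49 = 100
w = 10
Check: 7² + 10² = 49 + 100 = 149 ✓

149 = 7² + 10²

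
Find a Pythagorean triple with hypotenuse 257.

We need a² + b² = 257² = 66049.
Trying: 255² + 32² = 65025 + 1024 = 66049 ✓

(255, 32, 257)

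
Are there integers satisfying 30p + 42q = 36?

Step 1: Compute gcd(30, 42).
gcd(30, 42) = 6

Step 2: Check divisibility.
Does 6 divide 36? 36 = 6 x 6, so yes.

By the theorem on linear Diophantine equations, 30p + 42q = 36 has integer solutions if and only if gcd(30, 42) divides 36. Since 6 | 36, solutions exist.

Yes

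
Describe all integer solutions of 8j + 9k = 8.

Step 1: Compute gcd(8, 9) = 1.
Since 1 divides 8, solutions exist.

Step 2: Find a particular solution using extended Euclidean algorithm.
We get j₀ = -8, k₀ = 8.
Check: 8*-8 + 9*8 = 8 = 8 ✓

Step 3: Write the general solution.
j = -8 + (9/1)t = -8 + 9t
k = 8 - (8/1)t = 8 - 8t
for any integer t.

j = -8 + 9t, k = 8 - 8t for integer t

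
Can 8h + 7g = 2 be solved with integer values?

Step 1: Compute gcd(8, 7).
gcd(8, 7) = 1

Step 2: Check divisibility.
Does 1 divide 2? 2 = 1 x 2, so yes.

By the theorem on linear Diophantine equations, 8h + 7g = 2 has integer solutions if and only if gcd(8, 7) divides 2. Since 1 | 2, solutions exist.

Yes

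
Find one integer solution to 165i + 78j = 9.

Step 1: Check solvability.
gcd(165, 78) = 3
Since 3 divides 9, solutions exist.

Step 2: Apply extended Euclidean algorithm to find gcd.
We find integers such that 165*x0 + 78*y0 = 3

Step 3: Scale the particular solution.
Multiply by 9/3 = 3:
i = 27, j = -57

Step 4: Verify.
165*(27) + 78*(-57) = 9 = 9 ✓

i = 27, j = -57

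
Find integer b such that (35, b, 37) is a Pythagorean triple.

b² = c² - a² = 37² - 35² = 1369 - 1225 = 144
b = sqrt(144) = 12

12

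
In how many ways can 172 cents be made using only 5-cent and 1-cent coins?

We need non-negative integers (x, y) with 5x + 1y = 172.
For each x from 0 to 34, check if (172 - 5x) is a non-negative multiple of 1.
Solutions (x, y): (0,172), (1,167), (2,162), (3,157), ...
Count: 35

35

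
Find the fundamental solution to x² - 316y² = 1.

We seek the smallest positive integers (x, y) with x² - 316y² = 1, i.e., x² = 316y² + 1.
Try successive y values:
y = 1: x² = 316·1² + 1 = 317, not a perfect square
y = 2: x² = 316·2² + 1 = 1265, not a perfect square
y = 3: x² = 316·3² + 1 = 2845, not a perfect square
... continuing the search (or via continued fractions) ...
y = 720: x² = 316·720² + 1 = 163814401, x = 12799 ✓

Verify: 12799² - 316·720² = 163814401 - 163814400 = 1 ✓

x = 12799, y = 720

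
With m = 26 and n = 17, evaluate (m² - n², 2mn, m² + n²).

a = m² - n² = 676 - 289 = 387
b = 2mn = 2·26·17 = 884
c = m² + n² = 676 + 289 = 965
Verify: 387² + 884² = 149769 + 781456 = 931225 = 965² ✓

(387, 884, 965)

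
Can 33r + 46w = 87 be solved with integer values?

Step 1: Compute gcd(33, 46).
gcd(33, 46) = 1

Step 2: Check divisibility.
Does 1 divide 87? 87 = 1 x 87, so yes.

By the theorem on linear Diophantine equations, 33r + 46w = 87 has integer solutions if and only if gcd(33, 46) divides 87. Since 1 | 87, solutions exist.

Yes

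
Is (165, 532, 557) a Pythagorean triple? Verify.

Compute a² + b² = 165² + 532² = 27225 + 283024 = 310249
Compute c² = 557² = 310249
Since 310249 = 310249, confirmed.

Yes, it is a Pythagorean triple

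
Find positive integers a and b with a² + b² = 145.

We need to find integers a, b > 0 such that a² + b² = 145.
Trying a = 1: b² = 145 - 1² = 145 - 1 = 144
b = 12
Check: 1² + 12² = 1 + 144 = 145 ✓

145 = 1² + 12²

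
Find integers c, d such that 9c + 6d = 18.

Step 1: Check solvability.
gcd(9, 6) = 3
Since 3 divides 18, solutions exist.

Step 2: Apply extended Euclidean algorithm to find gcd.
We find integers such that 9*x0 + 6*y0 = 3

Step 3: Scale the particular solution.
Multiply by 18/3 = 6:
c = 6, d = -6

Step 4: Verify.
9*(6) + 6*(-6) = 18 = 18 ✓

c = 6, d = -6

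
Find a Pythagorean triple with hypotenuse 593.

We need a² + b² = 593² = 351649.
Trying: 465² + 368² = 216225 + 135424 = 351649 ✓

(465, 368, 593)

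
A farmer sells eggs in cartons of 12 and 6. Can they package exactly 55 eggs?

We need non-negative a, b with 12a + 6b = 55.
gcd(12, 6) = 6, and 6 does not divide 55.
No integer solutions exist.

No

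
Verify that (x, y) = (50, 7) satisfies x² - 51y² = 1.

Compute x² = 50² = 2500
Compute 51y² = 51·7² = 51·49 = 2499
x² - 51y² = 2500 - 2499 = 1
Since this equals 1, (50, 7) is a solution.

Yes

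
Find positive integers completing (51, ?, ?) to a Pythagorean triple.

We need the other leg and hypotenuse such that 51² + x² = c².
Take x = 1300, c = 1301: 51² + 1300² = 2601 + 1690000 = 1692601 = 1301² ✓
Triple: (51, 1300, 1301)

(51, 1300, 1301)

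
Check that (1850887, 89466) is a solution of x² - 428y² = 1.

Compute x² = 1850887² = 3425782686769
Compute 428y² = 428·89466² = 428·8004165156 = 3425782686768
x² - 428y² = 3425782686769 - 3425782686768 = 1
Since this equals 1, (1850887, 89466) is a solution.

Yes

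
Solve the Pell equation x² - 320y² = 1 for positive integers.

We seek the smallest positive integers (x, y) with x² - 320y² = 1, i.e., x² = 320y² + 1.
Try successive y values:
y = 1: x² = 320·1² + 1 = 321, not a perfect square
y = 2: x² = 320·2² + 1 = 1281, not a perfect square
y = 3: x² = 320·3² + 1 = 2881, not a perfect square
... continuing the search (or via continued fractions) ...
y = 9: x² = 320·9² + 1 = 25921, x = 161 ✓

Verify: 161² - 320·9² = 25921 - 25920 = 1 ✓

x = 161, y = 9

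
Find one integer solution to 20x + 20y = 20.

Step 1: Check solvability.
gcd(20, 20) = 20
Since 20 divides 20, solutions exist.

Step 2: Apply extended Euclidean algorithm to find gcd.
We find integers such that 20*x0 + 20*y0 = 20

Step 3: Scale the particular solution.
Multiply by 20/20 = 1:
x = 0, y = 1

Step 4: Verify.
20*(0) + 20*(1) = 20 = 20 ✓

x = 0, y = 1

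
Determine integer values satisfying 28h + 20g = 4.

Step 1: Check solvability.
gcd(28, 20) = 4
Since 4 divides 4, solutions exist.

Step 2: Apply extended Euclidean algorithm to find gcd.
We find integers such that 28*x0 + 20*y0 = 4

Step 3: Scale the particular solution.
Multiply by 4/4 = 1:
h = -2, g = 3

Step 4: Verify.
28*(-2) + 20*(3) = 4 = 4 ✓

h = -2, g = 3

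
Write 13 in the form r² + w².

We need to find integers r, w > 0 such that r² + w² = 13.
Trying r = 2: w² = 13 - 2² = 13 - 4 = 9
w = 3
Check: 2² + 3² = 4 + 9 = 13 ✓

13 = 2² + 3²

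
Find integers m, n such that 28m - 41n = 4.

Step 1: Check solvability.
gcd(28, 41) = 1
Since 1 divides 4, solutions exist.

Step 2: Apply extended Euclidean algorithm to find gcd.
We find integers such that 28*x0 + 41*y0 = 1

Step 3: Scale the particular solution.
Multiply by 4/1 = 4:
m = -76, n = -52

Step 4: Verify.
28*(-76) - 41*(-52) = 4 = 4 ✓

m = -76, n = -52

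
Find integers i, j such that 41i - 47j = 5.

Step 1: Check solvability.
gcd(41, 47) = 1
Since 1 divides 5, solutions exist.

Step 2: Apply extended Euclidean algorithm to find gcd.
We find integers such that 41*x0 + 47*y0 = 1

Step 3: Scale the particular solution.
Multiply by 5/1 = 5:
i = -40, j = -35

Step 4: Verify.
41*(-40) - 47*(-35) = 5 = 5 ✓

i = -40, j = -35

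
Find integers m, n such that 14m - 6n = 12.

Step 1: Check solvability.
gcd(14, 6) = 2
Since 2 divides 12, solutions exist.

Step 2: Apply extended Euclidean algorithm to find gcd.
We find integers such that 14*x0 + 6*y0 = 2

Step 3: Scale the particular solution.
Multiply by 12/2 = 6:
m = 6, n = 12

Step 4: Verify.
14*(6) - 6*(12) = 12 = 12 ✓

m = 6, n = 12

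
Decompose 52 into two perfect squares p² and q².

We need to find integers p, q > 0 such that p² + q² = 52.
Trying p = 4: q² = 52 - 4² = 52 - 16 = 36
q = 6
Check: 4² + 6² = 16 + 36 = 52 ✓

52 = 4² + 6²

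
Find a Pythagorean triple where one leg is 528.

We need the other leg and hypotenuse such that 528² + x² = c².
Take x = 8704, c = 8720: 528² + 8704² = 278784 + 75759616 = 76038400 = 8720² ✓
Triple: (528, 8704, 8720)

(528, 8704, 8720)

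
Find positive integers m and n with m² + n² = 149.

We need to find integers m, n > 0 such that m² + n² = 149.
Trying m = 7: n² = 149 - 7² = 149 - 49 = 100
n = 10
Check: 7² + 10² = 49 + 100 = 149 ✓

149 = 7² + 10²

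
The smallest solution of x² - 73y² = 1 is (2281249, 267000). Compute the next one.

Solutions to x² - Dy² = 1 are generated by powers of (x₀ + y₀√D).
The next solution satisfies x₁ + y₁√73 = (x₀ + y₀√73)², giving:
x₁ = x₀² + 73y₀² = 2281249² + 73·267000² = 5204097000001 + 5204097000000 = 10408194000001
y₁ = 2x₀y₀ = 2·2281249·267000 = 1218186966000

Verify: 10408194000001² - 73·1218186966000² = 108330502341656816388000001 - 108330502341656816388000000 = 1 ✓

x = 10408194000001, y = 1218186966000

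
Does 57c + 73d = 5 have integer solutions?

Step 1: Compute gcd(57, 73).
gcd(57, 73) = 1

Step 2: Check divisibility.
Does 1 divide 5? 5 = 1 x 5, so yes.

By the theorem on linear Diophantine equations, 57c + 73d = 5 has integer solutions if and only if gcd(57, 73) divides 5. Since 1 | 5, solutions exist.

Yes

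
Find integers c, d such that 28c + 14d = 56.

Step 1: Check solvability.
gcd(28, 14) = 14
Since 14 divides 56, solutions exist.

Step 2: Apply extended Euclidean algorithm to find gcd.
We find integers such that 28*x0 + 14*y0 = 14

Step 3: Scale the particular solution.
Multiply by 56/14 = 4:
c = 0, d = 4

Step 4: Verify.
28*(0) + 14*(4) = 56 = 56 ✓

c = 0, d = 4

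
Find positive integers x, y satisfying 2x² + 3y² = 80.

Try small values of x and check whether (80 - 2x²)/3 is a perfect square.
x = 4: 2·4² = 32, so 3y² = 80 - 32 = 48, giving y² = 16, y = 4.
Check: 2·4² + 3·4² = 32 + 48 = 80 ✓

x = 4, y = 4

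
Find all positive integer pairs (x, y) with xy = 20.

The positive divisors of 20 are: 1, 2, 4, 5, 10, 20.
Each divisor d gives the pair (d, 20/d):
(1, 20), (2, 10), (4, 5), (5, 4), (10, 2), (20, 1)

(1, 20), (2, 10), (4, 5), (5, 4), (10, 2), (20, 1)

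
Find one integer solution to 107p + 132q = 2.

Step 1: Check solvability.
gcd(107, 132) = 1
Since 1 divides 2, solutions exist.

Step 2: Apply extended Euclidean algorithm to find gcd.
We find integers such that 107*x0 + 132*y0 = 1

Step 3: Scale the particular solution.
Multiply by 2/1 = 2:
p = -74, q = 60

Step 4: Verify.
107*(-74) + 132*(60) = 2 = 2 ✓

p = -74, q = 60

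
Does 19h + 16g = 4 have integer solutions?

Step 1: Compute gcd(19, 16).
gcd(19, 16) = 1

Step 2: Check divisibility.
Does 1 divide 4? 4 = 1 x 4, so yes.

By the theorem on linear Diophantine equations, 19h + 16g = 4 has integer solutions if and only if gcd(19, 16) divides 4. Since 1 | 4, solutions exist.

Yes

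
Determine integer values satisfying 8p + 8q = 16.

Step 1: Check solvability.
gcd(8, 8) = 8
Since 8 divides 16, solutions exist.

Step 2: Apply extended Euclidean algorithm to find gcd.
We find integers such that 8*x0 + 8*y0 = 8

Step 3: Scale the particular solution.
Multiply by 16/8 = 2:
p = 0, q = 2

Step 4: Verify.
8*(0) + 8*(2) = 16 = 16 ✓

p = 0, q = 2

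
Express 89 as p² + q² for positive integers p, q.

We need to find integers p, q > 0 such that p² + q² = 89.
Trying p = 5: q² = 89 - 5² = 89 - 25 = 64
q = 8
Check: 5² + 8² = 25 + 64 = 89 ✓

89 = 5² + 8²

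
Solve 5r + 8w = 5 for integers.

Step 1: Check solvability.
gcd(5, 8) = 1
Since 1 divides 5, solutions exist.

Step 2: Apply extended Euclidean algorithm to find gcd.
We find integers such that 5*x0 + 8*y0 = 1

Step 3: Scale the particular solution.
Multiply by 5/1 = 5:
r = -15, w = 10

Step 4: Verify.
5*(-15) + 8*(10) = 5 = 5 ✓

r = -15, w = 10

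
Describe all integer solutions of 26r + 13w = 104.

Step 1: Compute gcd(26, 13) = 13.
Since 13 divides 104, solutions exist.

Step 2: Find a particular solution using extended Euclidean algorithm.
We get r₀ = 0, w₀ = 8.
Check: 26*0 + 13*8 = 104 = 104 ✓

Step 3: Write the general solution.
r = 0 + (13/13)t = 0 + 1t
w = 8 - (26/13)t = 8 - 2t
for any integer t.

r = 0 + 1t, w = 8 - 2t for integer t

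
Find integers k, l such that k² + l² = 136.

We need to find integers k, l > 0 such that k² + l² = 136.
Trying k = 6: l² = 136 - 6² = 136 - 36 = 100
l = 10
Check: 6² + 10² = 36 + 100 = 136 ✓

136 = 6² + 10²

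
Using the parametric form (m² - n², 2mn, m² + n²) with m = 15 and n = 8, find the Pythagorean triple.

a = m² - n² = 225 - 64 = 161
b = 2mn = 2·15·8 = 240
c = m² + n² = 225 + 64 = 289
Verify: 161² + 240² = 25921 + 57600 = 83521 = 289² ✓

(161, 240, 289)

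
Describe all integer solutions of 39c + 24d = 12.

Step 1: Compute gcd(39, 24) = 3.
Since 3 divides 12, solutions exist.

Step 2: Find a particular solution using extended Euclidean algorithm.
We get c₀ = -12, d₀ = 20.
Check: 39*-12 + 24*20 = 12 = 12 ✓

Step 3: Write the general solution.
c = -12 + (24/3)t = -12 + 8t
d = 20 - (39/3)t = 20 - 13t
for any integer t.

c = -12 + 8t, d = 20 - 13t for integer t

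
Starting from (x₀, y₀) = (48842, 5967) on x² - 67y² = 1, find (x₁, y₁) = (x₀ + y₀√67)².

Solutions to x² - Dy² = 1 are generated by powers of (x₀ + y₀√D).
The next solution satisfies x₁ + y₁√67 = (x₀ + y₀√67)², giving:
x₁ = x₀² + 67y₀² = 48842² + 67·5967² = 2385540964 + 2385540963 = 4771081927
y₁ = 2x₀y₀ = 2·48842·5967 = 582880428

Verify: 4771081927² - 67·582880428² = 22763222754146033329 - 22763222754146033328 = 1 ✓

x = 4771081927, y = 582880428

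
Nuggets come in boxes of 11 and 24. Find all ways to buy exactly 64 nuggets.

We need non-negative integers (x, y) with 11x + 24y = 64.
For each x in 0..5, check if 64 - 11x is a non-negative multiple of 24.
No x yields an integer y ≥ 0.

No solution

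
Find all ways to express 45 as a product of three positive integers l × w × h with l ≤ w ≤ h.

Iterate l from 1 to ⌊45^(1/3)⌋. For each l dividing 45, iterate w ≥ l with w dividing 45/l, and set h = 45/(l·w).
Triples found (4): (1×1×45), (1×3×15), (1×5×9), (3×3×5)

(1×1×45), (1×3×15), (1×5×9), (3×3×5)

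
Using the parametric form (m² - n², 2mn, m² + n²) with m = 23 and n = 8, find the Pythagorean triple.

a = m² - n² = 23² - 8² = 529 - 64 = 465
b = 2mn = 2·23·8 = 368
c = m² + n² = 529 + 64 = 593
Verify: 465² + 368² = 216225 + 135424 = 351649 = 593² ✓

(465, 368, 593)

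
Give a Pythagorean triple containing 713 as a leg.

We need the other leg and hypotenuse such that 713² + x² = c².
Take x = 216, c = 745: 713² + 216² = 508369 + 46656 = 555025 = 745² ✓
Triple: (713, 216, 745)

(713, 216, 745)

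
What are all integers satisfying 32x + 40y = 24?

Step 1: Compute gcd(32, 40) = 8.
Since 8 divides 24, solutions exist.

Step 2: Find a particular solution using extended Euclidean algorithm.
We get x₀ = -3, y₀ = 3.
Check: 32*-3 + 40*3 = 24 = 24 ✓

Step 3: Write the general solution.
x = -3 + (40/8)t = -3 + 5t
y = 3 - (32/8)t = 3 - 4t
for any integer t.

x = -3 + 5t, y = 3 - 4t for integer t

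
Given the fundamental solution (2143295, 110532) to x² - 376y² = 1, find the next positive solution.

Solutions to x² - Dy² = 1 are generated by powers of (x₀ + y₀√D).
The next solution satisfies x₁ + y₁√376 = (x₀ + y₀√376)², giving:
x₁ = x₀² + 376y₀² = 2143295² + 376·110532² = 4593713457025 + 4593713457024 = 9187426914049
y₁ = 2x₀y₀ = 2·2143295·110532 = 473805365880

Verify: 9187426914049² - 376·473805365880² = 84408813300991931233574401 - 84408813300991931233574400 = 1 ✓

x = 9187426914049, y = 473805365880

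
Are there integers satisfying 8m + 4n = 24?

Step 1: Compute gcd(8, 4).
gcd(8, 4) = 4

Step 2: Check divisibility.
Does 4 divide 24? 24 = 4 x 6, so yes.

By the theorem on linear Diophantine equations, 8m + 4n = 24 has integer solutions if and only if gcd(8, 4) divides 24. Since 4 | 24, solutions exist.

Yes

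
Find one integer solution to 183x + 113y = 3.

Step 1: Check solvability.
gcd(183, 113) = 1
Since 1 divides 3, solutions exist.

Step 2: Apply extended Euclidean algorithm to find gcd.
We find integers such that 183*x0 + 113*y0 = 1

Step 3: Scale the particular solution.
Multiply by 3/1 = 3:
x = 63, y = -102

Step 4: Verify.
183*(63) + 113*(-102) = 3 = 3 ✓

x = 63, y = -102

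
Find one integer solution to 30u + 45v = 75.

Step 1: Check solvability.
gcd(30, 45) = 15
Since 15 divides 75, solutions exist.

Step 2: Apply extended Euclidean algorithm to find gcd.
We find integers such that 30*x0 + 45*y0 = 15

Step 3: Scale the particular solution.
Multiply by 75/15 = 5:
u = -5, v = 5

Step 4: Verify.
30*(-5) + 45*(5) = 75 = 75 ✓

u = -5, v = 5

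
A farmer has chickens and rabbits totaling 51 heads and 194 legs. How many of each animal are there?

Let c = chickens, r = rabbits.
Heads: c + r = 51
Legs: 2c + 4r = 194
From the first equation, c = 51 - r. Substitute:
2(51 - r) + 4r = 194
102 + 2r = 194
r = (194 - 102)/2 = 46
c = 51 - 46 = 5

Chickens: 5, Rabbits: 46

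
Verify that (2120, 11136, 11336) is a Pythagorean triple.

Compute a² + b² = 2120² + 11136² = 4494400 + 124010496 = 128504896
Compute c² = 11336² = 128504896
Since 128504896 = 128504896, confirmed.

Yes, it is a Pythagorean triple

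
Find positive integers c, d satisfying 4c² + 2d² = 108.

Try small values of c and check whether (108 - 4c²)/2 is a perfect square.
c = 3: 4·3² = 36, so 2d² = 108 - 36 = 72, giving d² = 36, d = 6.
Check: 4·3² + 2·6² = 36 + 72 = 108 ✓

c = 3, d = 6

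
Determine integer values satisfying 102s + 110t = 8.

Step 1: Check solvability.
gcd(102, 110) = 2
Since 2 divides 8, solutions exist.

Step 2: Apply extended Euclidean algorithm to find gcd.
We find integers such that 102*x0 + 110*y0 = 2

Step 3: Scale the particular solution.
Multiply by 8/2 = 4:
s = -56, t = 52

Step 4: Verify.
102*(-56) + 110*(52) = 8 = 8 ✓

s = -56, t = 52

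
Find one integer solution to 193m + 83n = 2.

Step 1: Check solvability.
gcd(193, 83) = 1
Since 1 divides 2, solutions exist.

Step 2: Apply extended Euclidean algorithm to find gcd.
We find integers such that 193*x0 + 83*y0 = 1

Step 3: Scale the particular solution.
Multiply by 2/1 = 2:
m = 80, n = -186

Step 4: Verify.
193*(80) + 83*(-186) = 2 = 2 ✓

m = 80, n = -186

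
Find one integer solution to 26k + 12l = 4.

Step 1: Check solvability.
gcd(26, 12) = 2
Since 2 divides 4, solutions exist.

Step 2: Apply extended Euclidean algorithm to find gcd.
We find integers such that 26*x0 + 12*y0 = 2

Step 3: Scale the particular solution.
Multiply by 4/2 = 2:
k = 2, l = -4

Step 4: Verify.
26*(2) + 12*(-4) = 4 = 4 ✓

k = 2, l = -4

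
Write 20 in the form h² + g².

We need to find integers h, g > 0 such that h² + g² = 20.
Trying h = 2: g² = 20 - 2² = 20 - 4 = 16
g = 4
Check: 2² + 4² = 4 + 16 = 20 ✓

20 = 2² + 4²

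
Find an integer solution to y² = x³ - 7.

Try small integer x values and check whether x³ - 7 is a perfect square.
x = 2: x³ - 7 = 2³ - 7 = 8 - 7 = 1
Is 1 a perfect square? 1² = 1 ✓
So (x, y) = (2, -1) is a solution.

x = 2, y = -1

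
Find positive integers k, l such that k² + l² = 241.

Search for k with 241 - k² a perfect square.
k = 4: 241 - 4² = 241 - 16 = 225 = 15² ✓
So k = 4, l = 15.

k = 4, l = 15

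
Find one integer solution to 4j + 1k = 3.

Step 1: Check solvability.
gcd(4, 1) = 1
Since 1 divides 3, solutions exist.

Step 2: Apply extended Euclidean algorithm to find gcd.
We find integers such that 4*x0 + 1*y0 = 1

Step 3: Scale the particular solution.
Multiply by 3/1 = 3:
j = 0, k = 3

Step 4: Verify.
4*(0) + 1*(3) = 3 = 3 ✓

j = 0, k = 3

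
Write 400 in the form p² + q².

We need to find integers p, q > 0 such that p² + q² = 400.
Trying p = 12: q² = 400 - 12² = 400 - 144 = 256
q = 16
Check: 12² + 16² = 144 + 256 = 400 ✓

400 = 12² + 16²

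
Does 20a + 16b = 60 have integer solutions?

Step 1: Compute gcd(20, 16).
gcd(20, 16) = 4

Step 2: Check divisibility.
Does 4 divide 60? 60 = 4 x 15, so yes.

By the theorem on linear Diophantine equations, 20a + 16b = 60 has integer solutions if and only if gcd(20, 16) divides 60. Since 4 | 60, solutions exist.

Yes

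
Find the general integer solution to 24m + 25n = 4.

Step 1: Compute gcd(24, 25) = 1.
Since 1 divides 4, solutions exist.

Step 2: Find a particular solution using extended Euclidean algorithm.
We get m₀ = -4, n₀ = 4.
Check: 24*-4 + 25*4 = 4 = 4 ✓

Step 3: Write the general solution.
m = -4 + (25/1)t = -4 + 25t
n = 4 - (24/1)t = 4 - 24t
for any integer t.

m = -4 + 25t, n = 4 - 24t for integer t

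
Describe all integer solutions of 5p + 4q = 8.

Step 1: Compute gcd(5, 4) = 1.
Since 1 divides 8, solutions exist.

Step 2: Find a particular solution using extended Euclidean algorithm.
We get p₀ = 8, q₀ = -8.
Check: 5*8 + 4*-8 = 8 = 8 ✓

Step 3: Write the general solution.
p = 8 + (4/1)t = 8 + 4t
q = -8 - (5/1)t = -8 - 5t
for any integer t.

p = 8 + 4t, q = -8 - 5t for integer t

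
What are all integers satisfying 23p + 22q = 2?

Step 1: Compute gcd(23, 22) = 1.
Since 1 divides 2, solutions exist.

Step 2: Find a particular solution using extended Euclidean algorithm.
We get p₀ = 2, q₀ = -2.
Check: 23*2 + 22*-2 = 2 = 2 ✓

Step 3: Write the general solution.
p = 2 + (22/1)t = 2 + 22t
q = -2 - (23/1)t = -2 - 23t
for any integer t.

p = 2 + 22t, q = -2 - 23t for integer t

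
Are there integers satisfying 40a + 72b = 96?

Step 1: Compute gcd(40, 72).
gcd(40, 72) = 8

Step 2: Check divisibility.
Does 8 divide 96? 96 = 8 x 12, so yes.

By the theorem on linear Diophantine equations, 40a + 72b = 96 has integer solutions if and only if gcd(40, 72) divides 96. Since 8 | 96, solutions exist.

Yes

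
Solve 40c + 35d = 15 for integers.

Step 1: Check solvability.
gcd(40, 35) = 5
Since 5 divides 15, solutions exist.

Step 2: Apply extended Euclidean algorithm to find gcd.
We find integers such that 40*x0 + 35*y0 = 5

Step 3: Scale the particular solution.
Multiply by 15/5 = 3:
c = 3, d = -3

Step 4: Verify.
40*(3) + 35*(-3) = 15 = 15 ✓

c = 3, d = -3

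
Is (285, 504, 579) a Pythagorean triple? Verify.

Compute a² + b² = 285² + 504² = 81225 + 254016 = 335241
Compute c² = 579² = 335241
Since 335241 = 335241, confirmed.

Yes, it is a Pythagorean triple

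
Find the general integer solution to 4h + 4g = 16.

Step 1: Compute gcd(4, 4) = 4.
Since 4 divides 16, solutions exist.

Step 2: Find a particular solution using extended Euclidean algorithm.
We get h₀ = 0, g₀ = 4.
Check: 4*0 + 4*4 = 16 = 16 ✓

Step 3: Write the general solution.
h = 0 + (4/4)t = 0 + 1t
g = 4 - (4/4)t = 4 - 1t
for any integer t.

h = 0 + 1t, g = 4 - 1t for integer t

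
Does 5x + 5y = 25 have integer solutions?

Step 1: Compute gcd(5, 5).
gcd(5, 5) = 5

Step 2: Check divisibility.
Does 5 divide 25? 25 = 5 x 5, so yes.

By the theorem on linear Diophantine equations, 5x + 5y = 25 has integer solutions if and only if gcd(5, 5) divides 25. Since 5 | 25, solutions exist.

Yes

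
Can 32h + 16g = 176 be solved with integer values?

Step 1: Compute gcd(32, 16).
gcd(32, 16) = 16

Step 2: Check divisibility.
Does 16 divide 176? 176 = 16 x 11, so yes.

By the theorem on linear Diophantine equations, 32h + 16g = 176 has integer solutions if and only if gcd(32, 16) divides 176. Since 16 | 176, solutions exist.

Yes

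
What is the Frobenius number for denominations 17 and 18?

For two coprime denominations a and b, the Frobenius number (largest value not representable as a non-negative combination) is ab - a - b.
Here gcd(17, 18) = 1, so they are coprime.
F(17, 18) = 17·18 - 17 - 18 = 306 - 35 = 271

271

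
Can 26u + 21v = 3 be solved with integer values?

Step 1: Compute gcd(26, 21).
gcd(26, 21) = 1

Step 2: Check divisibility.
Does 1 divide 3? 3 = 1 x 3, so yes.

By the theorem on linear Diophantine equations, 26u + 21v = 3 has integer solutions if and only if gcd(26, 21) divides 3. Since 1 | 3, solutions exist.

Yes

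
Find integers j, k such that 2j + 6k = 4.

Step 1: Check solvability.
gcd(2, 6) = 2
Since 2 divides 4, solutions exist.

Step 2: Apply extended Euclidean algorithm to find gcd.
We find integers such that 2*x0 + 6*y0 = 2

Step 3: Scale the particular solution.
Multiply by 4/2 = 2:
j = 2, k = 0

Step 4: Verify.
2*(2) + 6*(0) = 4 = 4 ✓

j = 2, k = 0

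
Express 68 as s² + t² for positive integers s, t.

We need to find integers s, t > 0 such that s² + t² = 68.
Trying s = 2: t² = 68 - 2² = 68 - 4 = 64
t = 8
Check: 2² + 8² = 4 + 64 = 68 ✓

68 = 2² + 8²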